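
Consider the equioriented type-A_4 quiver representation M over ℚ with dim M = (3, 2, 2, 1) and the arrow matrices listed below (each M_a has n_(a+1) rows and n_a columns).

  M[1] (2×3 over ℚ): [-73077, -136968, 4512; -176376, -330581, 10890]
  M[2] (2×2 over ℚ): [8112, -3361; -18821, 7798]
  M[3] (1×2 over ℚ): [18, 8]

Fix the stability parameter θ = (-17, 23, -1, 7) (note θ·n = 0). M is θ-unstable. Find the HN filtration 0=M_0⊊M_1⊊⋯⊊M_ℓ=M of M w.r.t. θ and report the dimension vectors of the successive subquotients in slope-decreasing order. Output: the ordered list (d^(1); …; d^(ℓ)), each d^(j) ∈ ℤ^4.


Barcode: M ≅ I[1,1], I[1,3], I[1,4]. HN layers by μ_θ (3 steps, strictly decreasing):
  μ^(1)=11; μ^(2)=29/3; μ^(3)=-17

((0, 1, 1, 0); (0, 1, 1, 1); (3, 0, 0, 0))


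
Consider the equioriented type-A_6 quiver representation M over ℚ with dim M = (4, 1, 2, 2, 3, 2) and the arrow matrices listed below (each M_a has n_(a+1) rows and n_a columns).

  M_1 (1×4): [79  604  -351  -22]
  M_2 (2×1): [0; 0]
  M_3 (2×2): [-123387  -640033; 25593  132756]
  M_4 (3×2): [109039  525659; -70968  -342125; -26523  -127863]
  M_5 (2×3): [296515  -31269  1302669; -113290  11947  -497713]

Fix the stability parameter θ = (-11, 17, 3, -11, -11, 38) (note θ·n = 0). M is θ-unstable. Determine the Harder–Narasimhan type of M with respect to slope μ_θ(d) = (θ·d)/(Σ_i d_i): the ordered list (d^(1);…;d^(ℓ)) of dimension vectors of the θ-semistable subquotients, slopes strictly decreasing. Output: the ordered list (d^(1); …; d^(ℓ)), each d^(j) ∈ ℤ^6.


Interval decomposition of M: I[1,1]^3, I[1,2], I[3,6]^2, I[5,5].
HN type (ℓ=4): μ^(1)=38; μ^(2)=17; μ^(3)=-19/3; μ^(4)=-11

((0, 0, 0, 0, 0, 2); (0, 1, 0, 0, 0, 0); (0, 0, 2, 2, 2, 0); (4, 0, 0, 0, 1, 0))


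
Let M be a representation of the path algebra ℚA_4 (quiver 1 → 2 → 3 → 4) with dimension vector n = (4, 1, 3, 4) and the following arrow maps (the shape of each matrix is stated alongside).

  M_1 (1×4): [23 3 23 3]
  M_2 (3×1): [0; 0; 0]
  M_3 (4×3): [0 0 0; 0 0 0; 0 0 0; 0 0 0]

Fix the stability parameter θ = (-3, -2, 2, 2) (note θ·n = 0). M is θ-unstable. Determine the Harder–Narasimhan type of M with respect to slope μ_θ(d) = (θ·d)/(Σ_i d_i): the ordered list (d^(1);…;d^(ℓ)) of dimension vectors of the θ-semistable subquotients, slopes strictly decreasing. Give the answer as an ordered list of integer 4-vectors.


Via rank(M_{q-1}∘⋯∘M_p): M ≅ I[1,1]^3, I[1,2], I[3,3]^3, I[4,4]^4.
μ_θ-semistable layers: μ^(1)=2; μ^(2)=-2; μ^(3)=-3

((0, 0, 3, 4); (0, 1, 0, 0); (4, 0, 0, 0))


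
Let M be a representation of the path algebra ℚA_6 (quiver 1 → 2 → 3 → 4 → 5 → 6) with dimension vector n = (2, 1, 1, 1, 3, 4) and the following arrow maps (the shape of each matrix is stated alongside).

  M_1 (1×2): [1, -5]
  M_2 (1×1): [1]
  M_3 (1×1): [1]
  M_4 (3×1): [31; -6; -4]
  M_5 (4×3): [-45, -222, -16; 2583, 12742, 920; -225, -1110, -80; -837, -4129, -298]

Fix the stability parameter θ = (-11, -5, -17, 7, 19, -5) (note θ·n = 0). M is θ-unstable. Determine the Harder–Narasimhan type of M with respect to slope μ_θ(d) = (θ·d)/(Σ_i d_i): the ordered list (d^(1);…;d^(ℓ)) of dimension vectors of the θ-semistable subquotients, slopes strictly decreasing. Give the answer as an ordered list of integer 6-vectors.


Interval decomposition of M: I[1,1], I[1,6], I[5,5], I[5,6], I[6,6]^2.
HN type (ℓ=4): μ^(1)=19; μ^(2)=7; μ^(3)=-5; μ^(4)=-11

((0, 0, 0, 0, 1, 0); (0, 0, 0, 1, 2, 2); (0, 0, 0, 0, 0, 2); (2, 1, 1, 0, 0, 0))


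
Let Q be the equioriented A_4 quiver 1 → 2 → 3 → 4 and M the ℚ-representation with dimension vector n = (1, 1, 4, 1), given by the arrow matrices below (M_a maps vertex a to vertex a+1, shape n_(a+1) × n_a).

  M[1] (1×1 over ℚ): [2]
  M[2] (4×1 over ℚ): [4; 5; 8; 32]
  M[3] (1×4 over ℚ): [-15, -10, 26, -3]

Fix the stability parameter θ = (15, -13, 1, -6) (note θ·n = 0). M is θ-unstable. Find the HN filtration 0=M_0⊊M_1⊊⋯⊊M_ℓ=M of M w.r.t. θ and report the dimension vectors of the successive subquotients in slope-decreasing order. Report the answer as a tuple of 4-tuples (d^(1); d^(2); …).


Interval decomposition of M: I[1,4], I[3,3]^3.
HN type (ℓ=2): μ^(1)=1; μ^(2)=-3/4

((0, 0, 3, 0); (1, 1, 1, 1))


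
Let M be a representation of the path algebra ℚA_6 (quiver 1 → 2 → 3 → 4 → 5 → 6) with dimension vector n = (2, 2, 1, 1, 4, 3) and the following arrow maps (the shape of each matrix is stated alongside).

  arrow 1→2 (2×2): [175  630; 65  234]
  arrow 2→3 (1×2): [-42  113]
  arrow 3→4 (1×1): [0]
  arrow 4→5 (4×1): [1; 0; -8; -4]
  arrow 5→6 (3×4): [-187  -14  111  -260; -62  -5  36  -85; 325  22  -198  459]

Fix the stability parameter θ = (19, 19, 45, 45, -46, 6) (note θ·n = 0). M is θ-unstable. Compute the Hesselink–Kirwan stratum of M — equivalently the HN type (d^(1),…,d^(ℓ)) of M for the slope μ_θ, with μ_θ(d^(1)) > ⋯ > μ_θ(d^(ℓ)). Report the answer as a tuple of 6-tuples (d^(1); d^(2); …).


Barcode: M ≅ I[1,1], I[1,3], I[2,2], I[4,6], I[5,5], I[5,6]^2. HN layers by μ_θ (5 steps, strictly decreasing):
  μ^(1)=45; μ^(2)=19; μ^(3)=6; μ^(4)=-1/2; μ^(5)=-46

((0, 0, 1, 0, 0, 0); (2, 2, 0, 0, 0, 0); (0, 0, 0, 0, 0, 3); (0, 0, 0, 1, 1, 0); (0, 0, 0, 0, 3, 0))


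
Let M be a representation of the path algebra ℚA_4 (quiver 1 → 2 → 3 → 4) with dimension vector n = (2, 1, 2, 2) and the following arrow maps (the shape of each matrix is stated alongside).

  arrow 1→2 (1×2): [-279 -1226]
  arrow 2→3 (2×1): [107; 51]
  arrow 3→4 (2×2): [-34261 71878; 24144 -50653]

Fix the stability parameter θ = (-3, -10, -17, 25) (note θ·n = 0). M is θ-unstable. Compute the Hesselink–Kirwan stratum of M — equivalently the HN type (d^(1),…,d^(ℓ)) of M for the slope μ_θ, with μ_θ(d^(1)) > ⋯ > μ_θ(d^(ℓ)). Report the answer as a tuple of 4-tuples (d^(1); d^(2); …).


Interval decomposition of M: I[1,1], I[1,4], I[3,4].
HN type (ℓ=4): μ^(1)=25; μ^(2)=-3; μ^(3)=-10; μ^(4)=-17

((0, 0, 0, 2); (1, 0, 0, 0); (1, 1, 1, 0); (0, 0, 1, 0))


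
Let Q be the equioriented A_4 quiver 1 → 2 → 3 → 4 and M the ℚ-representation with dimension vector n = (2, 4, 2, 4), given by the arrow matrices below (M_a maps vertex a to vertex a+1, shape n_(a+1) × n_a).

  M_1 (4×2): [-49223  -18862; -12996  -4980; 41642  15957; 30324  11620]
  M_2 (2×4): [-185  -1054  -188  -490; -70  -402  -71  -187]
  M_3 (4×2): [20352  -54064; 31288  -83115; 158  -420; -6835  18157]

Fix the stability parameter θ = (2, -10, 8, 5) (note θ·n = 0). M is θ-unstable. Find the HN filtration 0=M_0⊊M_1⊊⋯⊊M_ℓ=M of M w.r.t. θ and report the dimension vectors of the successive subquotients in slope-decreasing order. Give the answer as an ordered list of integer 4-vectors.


Barcode: M ≅ I[1,4]^2, I[2,2]^2, I[4,4]^2. HN layers by μ_θ (4 steps, strictly decreasing):
  μ^(1)=13/2; μ^(2)=5; μ^(3)=-4; μ^(4)=-10

((0, 0, 2, 2); (0, 0, 0, 2); (2, 2, 0, 0); (0, 2, 0, 0))


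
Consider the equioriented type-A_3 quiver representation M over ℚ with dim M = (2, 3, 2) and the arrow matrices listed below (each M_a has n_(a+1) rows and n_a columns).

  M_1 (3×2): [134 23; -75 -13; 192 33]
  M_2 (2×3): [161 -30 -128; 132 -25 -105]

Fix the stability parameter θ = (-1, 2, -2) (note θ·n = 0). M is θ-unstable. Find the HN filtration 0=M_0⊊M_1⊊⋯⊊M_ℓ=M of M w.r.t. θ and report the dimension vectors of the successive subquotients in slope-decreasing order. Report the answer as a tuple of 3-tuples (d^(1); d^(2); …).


Interval decomposition of M: I[1,3]^2, I[2,2].
HN type (ℓ=3): μ^(1)=2; μ^(2)=0; μ^(3)=-1

((0, 1, 0); (0, 2, 2); (2, 0, 0))


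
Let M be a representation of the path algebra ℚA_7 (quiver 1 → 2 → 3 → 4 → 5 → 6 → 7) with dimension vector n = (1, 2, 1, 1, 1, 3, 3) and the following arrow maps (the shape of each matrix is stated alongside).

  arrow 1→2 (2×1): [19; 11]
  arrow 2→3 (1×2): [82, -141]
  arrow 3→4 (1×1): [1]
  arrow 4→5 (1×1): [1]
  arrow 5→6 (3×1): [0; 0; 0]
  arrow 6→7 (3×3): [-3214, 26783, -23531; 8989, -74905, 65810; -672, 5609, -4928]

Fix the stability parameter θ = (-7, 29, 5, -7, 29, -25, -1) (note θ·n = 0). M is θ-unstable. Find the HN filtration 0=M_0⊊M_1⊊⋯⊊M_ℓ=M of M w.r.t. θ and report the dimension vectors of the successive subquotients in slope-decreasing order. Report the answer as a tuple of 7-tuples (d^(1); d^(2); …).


Barcode: M ≅ I[1,5], I[2,2], I[6,7]^3. HN layers by μ_θ (5 steps, strictly decreasing):
  μ^(1)=29; μ^(2)=9; μ^(3)=-1; μ^(4)=-7; μ^(5)=-25

((0, 1, 0, 0, 1, 0, 0); (0, 1, 1, 1, 0, 0, 0); (0, 0, 0, 0, 0, 0, 3); (1, 0, 0, 0, 0, 0, 0); (0, 0, 0, 0, 0, 3, 0))


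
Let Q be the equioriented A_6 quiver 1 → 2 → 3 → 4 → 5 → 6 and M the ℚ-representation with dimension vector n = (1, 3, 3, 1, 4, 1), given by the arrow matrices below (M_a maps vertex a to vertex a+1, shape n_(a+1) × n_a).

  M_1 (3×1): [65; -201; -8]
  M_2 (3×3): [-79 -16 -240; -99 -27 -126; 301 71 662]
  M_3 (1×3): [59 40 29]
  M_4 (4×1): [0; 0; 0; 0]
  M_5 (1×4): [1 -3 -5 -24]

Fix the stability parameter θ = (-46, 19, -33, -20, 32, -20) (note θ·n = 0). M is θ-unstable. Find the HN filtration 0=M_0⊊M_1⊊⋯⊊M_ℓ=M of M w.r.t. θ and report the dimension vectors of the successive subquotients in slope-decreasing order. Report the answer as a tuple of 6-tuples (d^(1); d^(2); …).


Barcode: M ≅ I[1,4], I[2,2], I[2,3], I[3,3], I[5,5]^3, I[5,6]. HN layers by μ_θ (7 steps, strictly decreasing):
  μ^(1)=32; μ^(2)=19; μ^(3)=6; μ^(4)=-7; μ^(5)=-34/3; μ^(6)=-33; μ^(7)=-46

((0, 0, 0, 0, 3, 0); (0, 1, 0, 0, 0, 0); (0, 0, 0, 0, 1, 1); (0, 1, 1, 0, 0, 0); (0, 1, 1, 1, 0, 0); (0, 0, 1, 0, 0, 0); (1, 0, 0, 0, 0, 0))


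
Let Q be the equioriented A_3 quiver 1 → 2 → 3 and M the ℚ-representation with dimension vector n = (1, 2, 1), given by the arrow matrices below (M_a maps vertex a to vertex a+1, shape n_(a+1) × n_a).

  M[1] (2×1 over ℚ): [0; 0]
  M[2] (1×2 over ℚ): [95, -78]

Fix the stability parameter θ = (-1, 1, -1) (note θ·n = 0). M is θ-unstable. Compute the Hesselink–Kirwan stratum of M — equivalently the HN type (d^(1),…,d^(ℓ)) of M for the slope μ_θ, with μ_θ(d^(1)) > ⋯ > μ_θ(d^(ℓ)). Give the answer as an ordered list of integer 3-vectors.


Interval decomposition of M: I[1,1], I[2,2], I[2,3].
HN type (ℓ=3): μ^(1)=1; μ^(2)=0; μ^(3)=-1

((0, 1, 0); (0, 1, 1); (1, 0, 0))


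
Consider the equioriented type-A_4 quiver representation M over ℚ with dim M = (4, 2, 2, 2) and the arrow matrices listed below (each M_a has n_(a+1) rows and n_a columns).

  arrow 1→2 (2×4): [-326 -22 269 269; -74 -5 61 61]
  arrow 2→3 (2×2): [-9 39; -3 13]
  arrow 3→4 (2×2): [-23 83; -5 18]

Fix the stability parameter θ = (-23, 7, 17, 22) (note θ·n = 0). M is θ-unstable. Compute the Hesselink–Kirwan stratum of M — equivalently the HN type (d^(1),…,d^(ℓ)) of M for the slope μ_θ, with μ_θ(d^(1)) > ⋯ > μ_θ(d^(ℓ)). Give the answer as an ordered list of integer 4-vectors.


Interval decomposition of M: I[1,1]^2, I[1,2], I[1,4], I[3,4].
HN type (ℓ=4): μ^(1)=22; μ^(2)=17; μ^(3)=7; μ^(4)=-23

((0, 0, 0, 2); (0, 0, 2, 0); (0, 2, 0, 0); (4, 0, 0, 0))


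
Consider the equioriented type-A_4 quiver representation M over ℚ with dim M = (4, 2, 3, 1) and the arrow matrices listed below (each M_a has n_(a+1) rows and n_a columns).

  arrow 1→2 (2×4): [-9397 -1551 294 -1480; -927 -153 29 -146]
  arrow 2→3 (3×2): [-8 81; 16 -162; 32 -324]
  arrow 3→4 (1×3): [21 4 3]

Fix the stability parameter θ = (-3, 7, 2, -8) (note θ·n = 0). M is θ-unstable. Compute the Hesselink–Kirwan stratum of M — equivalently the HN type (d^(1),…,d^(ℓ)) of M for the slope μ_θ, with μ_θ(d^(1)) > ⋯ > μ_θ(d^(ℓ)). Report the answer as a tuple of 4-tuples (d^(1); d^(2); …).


Interval decomposition of M: I[1,1]^2, I[1,2], I[1,4], I[3,3]^2.
HN type (ℓ=4): μ^(1)=7; μ^(2)=2; μ^(3)=1/3; μ^(4)=-3

((0, 1, 0, 0); (0, 0, 2, 0); (0, 1, 1, 1); (4, 0, 0, 0))


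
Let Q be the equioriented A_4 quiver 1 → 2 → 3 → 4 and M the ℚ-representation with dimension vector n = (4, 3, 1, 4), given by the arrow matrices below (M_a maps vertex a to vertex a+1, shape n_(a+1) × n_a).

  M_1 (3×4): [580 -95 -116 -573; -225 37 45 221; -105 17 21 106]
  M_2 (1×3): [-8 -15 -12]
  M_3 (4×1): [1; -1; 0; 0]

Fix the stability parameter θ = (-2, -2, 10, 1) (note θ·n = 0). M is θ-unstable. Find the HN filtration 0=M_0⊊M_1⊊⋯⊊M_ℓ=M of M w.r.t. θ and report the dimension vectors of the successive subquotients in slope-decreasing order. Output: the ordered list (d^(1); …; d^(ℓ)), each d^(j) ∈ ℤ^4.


Barcode: M ≅ I[1,1], I[1,2]^2, I[1,4], I[4,4]^3. HN layers by μ_θ (3 steps, strictly decreasing):
  μ^(1)=11/2; μ^(2)=1; μ^(3)=-2

((0, 0, 1, 1); (0, 0, 0, 3); (4, 3, 0, 0))


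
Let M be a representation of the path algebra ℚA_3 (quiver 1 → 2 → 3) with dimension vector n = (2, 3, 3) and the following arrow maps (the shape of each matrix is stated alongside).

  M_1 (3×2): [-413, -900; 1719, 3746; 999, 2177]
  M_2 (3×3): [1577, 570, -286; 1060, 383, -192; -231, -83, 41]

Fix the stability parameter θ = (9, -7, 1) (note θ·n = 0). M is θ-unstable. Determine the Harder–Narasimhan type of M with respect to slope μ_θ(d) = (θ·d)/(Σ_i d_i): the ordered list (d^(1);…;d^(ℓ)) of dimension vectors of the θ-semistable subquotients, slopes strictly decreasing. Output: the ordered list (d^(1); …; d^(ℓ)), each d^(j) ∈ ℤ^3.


Interval decomposition of M: I[1,3]^2, I[2,3].
HN type (ℓ=2): μ^(1)=1; μ^(2)=-7

((2, 2, 3); (0, 1, 0))


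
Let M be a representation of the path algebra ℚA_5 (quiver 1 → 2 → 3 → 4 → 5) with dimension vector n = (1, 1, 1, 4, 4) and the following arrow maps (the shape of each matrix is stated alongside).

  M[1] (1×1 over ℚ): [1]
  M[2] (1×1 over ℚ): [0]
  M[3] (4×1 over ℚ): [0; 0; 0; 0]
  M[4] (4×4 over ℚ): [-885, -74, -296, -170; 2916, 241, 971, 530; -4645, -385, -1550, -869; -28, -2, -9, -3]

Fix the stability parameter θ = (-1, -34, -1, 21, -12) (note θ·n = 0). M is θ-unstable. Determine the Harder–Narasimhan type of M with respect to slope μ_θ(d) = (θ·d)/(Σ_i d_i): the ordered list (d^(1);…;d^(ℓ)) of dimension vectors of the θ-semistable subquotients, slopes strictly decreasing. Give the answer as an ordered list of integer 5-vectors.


Via rank(M_{q-1}∘⋯∘M_p): M ≅ I[1,2], I[3,3], I[4,4], I[4,5]^3, I[5,5].
μ_θ-semistable layers: μ^(1)=21; μ^(2)=9/2; μ^(3)=-1; μ^(4)=-12; μ^(5)=-35/2

((0, 0, 0, 1, 0); (0, 0, 0, 3, 3); (0, 0, 1, 0, 0); (0, 0, 0, 0, 1); (1, 1, 0, 0, 0))


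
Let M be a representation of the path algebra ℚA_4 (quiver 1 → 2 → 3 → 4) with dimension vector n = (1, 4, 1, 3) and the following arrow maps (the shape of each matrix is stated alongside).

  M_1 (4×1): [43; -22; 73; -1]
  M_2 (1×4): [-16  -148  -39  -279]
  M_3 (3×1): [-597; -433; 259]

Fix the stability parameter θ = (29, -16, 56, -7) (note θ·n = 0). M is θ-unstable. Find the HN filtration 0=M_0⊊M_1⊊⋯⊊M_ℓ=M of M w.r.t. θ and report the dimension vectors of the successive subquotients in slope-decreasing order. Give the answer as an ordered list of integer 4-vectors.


Barcode: M ≅ I[1,2], I[2,2]^2, I[2,4], I[4,4]^2. HN layers by μ_θ (4 steps, strictly decreasing):
  μ^(1)=49/2; μ^(2)=13/2; μ^(3)=-7; μ^(4)=-16

((0, 0, 1, 1); (1, 1, 0, 0); (0, 0, 0, 2); (0, 3, 0, 0))


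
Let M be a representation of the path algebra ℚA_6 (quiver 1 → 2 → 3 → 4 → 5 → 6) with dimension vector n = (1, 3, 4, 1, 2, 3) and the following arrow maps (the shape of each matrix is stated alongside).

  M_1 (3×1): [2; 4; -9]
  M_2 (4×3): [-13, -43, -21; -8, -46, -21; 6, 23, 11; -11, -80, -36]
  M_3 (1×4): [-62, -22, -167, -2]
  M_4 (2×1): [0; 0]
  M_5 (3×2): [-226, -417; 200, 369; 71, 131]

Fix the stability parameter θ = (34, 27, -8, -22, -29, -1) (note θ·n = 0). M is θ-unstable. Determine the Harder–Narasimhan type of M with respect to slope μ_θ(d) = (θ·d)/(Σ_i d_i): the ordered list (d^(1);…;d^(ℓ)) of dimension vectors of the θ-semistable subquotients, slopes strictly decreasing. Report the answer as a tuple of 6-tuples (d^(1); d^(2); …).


Interval decomposition of M: I[1,4], I[2,3]^2, I[3,3], I[5,6]^2, I[6,6].
HN type (ℓ=5): μ^(1)=19/2; μ^(2)=31/4; μ^(3)=-1; μ^(4)=-8; μ^(5)=-29

((0, 2, 2, 0, 0, 0); (1, 1, 1, 1, 0, 0); (0, 0, 0, 0, 0, 3); (0, 0, 1, 0, 0, 0); (0, 0, 0, 0, 2, 0))


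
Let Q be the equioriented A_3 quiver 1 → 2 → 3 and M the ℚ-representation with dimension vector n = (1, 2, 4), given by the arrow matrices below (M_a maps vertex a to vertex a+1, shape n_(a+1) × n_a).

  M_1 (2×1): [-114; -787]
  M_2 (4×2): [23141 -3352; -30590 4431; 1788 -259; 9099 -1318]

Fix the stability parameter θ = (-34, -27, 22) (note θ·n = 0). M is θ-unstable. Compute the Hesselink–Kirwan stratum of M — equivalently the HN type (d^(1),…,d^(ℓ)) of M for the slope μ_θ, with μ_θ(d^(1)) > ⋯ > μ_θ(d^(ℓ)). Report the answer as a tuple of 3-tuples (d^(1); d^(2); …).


Barcode: M ≅ I[1,3], I[2,3], I[3,3]^2. HN layers by μ_θ (3 steps, strictly decreasing):
  μ^(1)=22; μ^(2)=-27; μ^(3)=-34

((0, 0, 4); (0, 2, 0); (1, 0, 0))


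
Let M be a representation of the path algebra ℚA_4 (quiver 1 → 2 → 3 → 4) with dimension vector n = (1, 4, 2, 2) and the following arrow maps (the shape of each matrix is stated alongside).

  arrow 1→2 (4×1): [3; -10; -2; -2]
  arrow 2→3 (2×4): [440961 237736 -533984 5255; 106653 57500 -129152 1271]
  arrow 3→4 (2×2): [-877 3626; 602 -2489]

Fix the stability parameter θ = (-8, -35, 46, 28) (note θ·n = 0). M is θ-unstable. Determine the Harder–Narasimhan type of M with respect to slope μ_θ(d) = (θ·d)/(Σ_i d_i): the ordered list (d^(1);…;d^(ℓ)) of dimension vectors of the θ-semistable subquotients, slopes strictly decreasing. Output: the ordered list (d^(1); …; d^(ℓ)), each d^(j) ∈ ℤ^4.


Interval decomposition of M: I[1,4], I[2,2]^2, I[2,4].
HN type (ℓ=3): μ^(1)=37; μ^(2)=-43/2; μ^(3)=-35

((0, 0, 2, 2); (1, 1, 0, 0); (0, 3, 0, 0))


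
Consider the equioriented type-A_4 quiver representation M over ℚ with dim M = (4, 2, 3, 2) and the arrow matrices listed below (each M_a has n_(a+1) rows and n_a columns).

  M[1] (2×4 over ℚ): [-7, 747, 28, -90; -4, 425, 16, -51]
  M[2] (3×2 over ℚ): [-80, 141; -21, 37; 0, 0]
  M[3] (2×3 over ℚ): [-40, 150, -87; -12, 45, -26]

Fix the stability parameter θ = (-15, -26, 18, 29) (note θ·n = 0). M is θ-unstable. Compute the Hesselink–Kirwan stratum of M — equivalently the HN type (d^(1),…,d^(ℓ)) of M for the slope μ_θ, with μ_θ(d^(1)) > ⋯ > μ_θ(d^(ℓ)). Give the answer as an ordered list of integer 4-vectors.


Barcode: M ≅ I[1,1]^2, I[1,3], I[1,4], I[3,4]. HN layers by μ_θ (4 steps, strictly decreasing):
  μ^(1)=29; μ^(2)=18; μ^(3)=-15; μ^(4)=-41/2

((0, 0, 0, 2); (0, 0, 3, 0); (2, 0, 0, 0); (2, 2, 0, 0))


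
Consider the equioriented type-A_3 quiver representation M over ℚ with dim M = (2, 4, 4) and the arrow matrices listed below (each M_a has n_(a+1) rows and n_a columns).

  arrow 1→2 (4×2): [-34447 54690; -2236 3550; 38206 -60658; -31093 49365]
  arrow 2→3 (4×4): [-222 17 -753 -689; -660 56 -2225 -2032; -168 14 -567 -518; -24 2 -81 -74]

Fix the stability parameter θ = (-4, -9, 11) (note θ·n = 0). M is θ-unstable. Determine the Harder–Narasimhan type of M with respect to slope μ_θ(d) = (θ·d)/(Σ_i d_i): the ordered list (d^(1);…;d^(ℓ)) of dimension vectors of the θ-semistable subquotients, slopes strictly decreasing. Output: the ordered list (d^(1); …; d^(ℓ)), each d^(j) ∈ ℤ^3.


Barcode: M ≅ I[1,2], I[1,3], I[2,2], I[2,3], I[3,3]^2. HN layers by μ_θ (3 steps, strictly decreasing):
  μ^(1)=11; μ^(2)=-13/2; μ^(3)=-9

((0, 0, 4); (2, 2, 0); (0, 2, 0))


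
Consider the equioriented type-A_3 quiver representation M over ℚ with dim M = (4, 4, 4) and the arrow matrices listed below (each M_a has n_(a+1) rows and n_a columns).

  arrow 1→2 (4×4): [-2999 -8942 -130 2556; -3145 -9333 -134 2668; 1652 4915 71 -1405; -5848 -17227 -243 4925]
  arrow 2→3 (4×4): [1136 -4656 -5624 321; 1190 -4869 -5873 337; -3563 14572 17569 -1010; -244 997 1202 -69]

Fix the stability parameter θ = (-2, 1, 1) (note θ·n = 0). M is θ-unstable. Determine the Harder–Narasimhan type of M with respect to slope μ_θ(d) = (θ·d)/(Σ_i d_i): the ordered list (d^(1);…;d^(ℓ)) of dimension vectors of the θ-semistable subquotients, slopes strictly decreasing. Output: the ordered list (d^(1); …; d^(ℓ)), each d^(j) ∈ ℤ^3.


Via rank(M_{q-1}∘⋯∘M_p): M ≅ I[1,3]^4.
μ_θ-semistable layers: μ^(1)=1; μ^(2)=-2

((0, 4, 4); (4, 0, 0))


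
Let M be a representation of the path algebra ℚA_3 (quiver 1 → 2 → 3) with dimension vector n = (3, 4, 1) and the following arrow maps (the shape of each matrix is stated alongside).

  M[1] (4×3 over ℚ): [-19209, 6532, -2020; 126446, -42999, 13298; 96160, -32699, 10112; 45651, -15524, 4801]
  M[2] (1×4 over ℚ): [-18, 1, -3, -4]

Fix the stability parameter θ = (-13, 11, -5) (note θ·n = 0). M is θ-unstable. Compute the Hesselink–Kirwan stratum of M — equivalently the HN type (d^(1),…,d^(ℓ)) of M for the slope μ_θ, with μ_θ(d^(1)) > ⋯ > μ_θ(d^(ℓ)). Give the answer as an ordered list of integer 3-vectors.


Barcode: M ≅ I[1,2]^2, I[1,3], I[2,2]. HN layers by μ_θ (3 steps, strictly decreasing):
  μ^(1)=11; μ^(2)=3; μ^(3)=-13

((0, 3, 0); (0, 1, 1); (3, 0, 0))


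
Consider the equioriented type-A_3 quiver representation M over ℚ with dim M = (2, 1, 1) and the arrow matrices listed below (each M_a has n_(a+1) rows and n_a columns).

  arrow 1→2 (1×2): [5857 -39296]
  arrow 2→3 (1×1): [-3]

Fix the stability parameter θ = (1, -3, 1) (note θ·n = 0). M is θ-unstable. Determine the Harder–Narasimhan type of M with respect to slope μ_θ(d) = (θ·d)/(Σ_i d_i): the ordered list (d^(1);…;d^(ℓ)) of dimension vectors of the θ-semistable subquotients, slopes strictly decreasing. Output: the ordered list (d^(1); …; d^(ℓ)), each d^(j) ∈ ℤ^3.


Via rank(M_{q-1}∘⋯∘M_p): M ≅ I[1,1], I[1,3].
μ_θ-semistable layers: μ^(1)=1; μ^(2)=-1

((1, 0, 1); (1, 1, 0))


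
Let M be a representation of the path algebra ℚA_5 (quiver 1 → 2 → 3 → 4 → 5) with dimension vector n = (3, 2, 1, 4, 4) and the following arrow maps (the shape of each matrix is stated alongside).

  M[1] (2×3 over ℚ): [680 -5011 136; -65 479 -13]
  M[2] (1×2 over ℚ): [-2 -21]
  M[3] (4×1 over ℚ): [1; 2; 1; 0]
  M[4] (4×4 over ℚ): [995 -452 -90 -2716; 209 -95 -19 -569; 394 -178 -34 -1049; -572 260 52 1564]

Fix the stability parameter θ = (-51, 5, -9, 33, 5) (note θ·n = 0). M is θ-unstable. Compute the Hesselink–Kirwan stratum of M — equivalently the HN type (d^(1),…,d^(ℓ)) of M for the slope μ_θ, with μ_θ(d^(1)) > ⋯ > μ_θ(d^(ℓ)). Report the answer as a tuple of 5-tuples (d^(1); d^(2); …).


Barcode: M ≅ I[1,1], I[1,2], I[1,5], I[4,4], I[4,5]^2, I[5,5]. HN layers by μ_θ (5 steps, strictly decreasing):
  μ^(1)=33; μ^(2)=19; μ^(3)=5; μ^(4)=-2; μ^(5)=-51

((0, 0, 0, 1, 0); (0, 0, 0, 3, 3); (0, 1, 0, 0, 1); (0, 1, 1, 0, 0); (3, 0, 0, 0, 0))


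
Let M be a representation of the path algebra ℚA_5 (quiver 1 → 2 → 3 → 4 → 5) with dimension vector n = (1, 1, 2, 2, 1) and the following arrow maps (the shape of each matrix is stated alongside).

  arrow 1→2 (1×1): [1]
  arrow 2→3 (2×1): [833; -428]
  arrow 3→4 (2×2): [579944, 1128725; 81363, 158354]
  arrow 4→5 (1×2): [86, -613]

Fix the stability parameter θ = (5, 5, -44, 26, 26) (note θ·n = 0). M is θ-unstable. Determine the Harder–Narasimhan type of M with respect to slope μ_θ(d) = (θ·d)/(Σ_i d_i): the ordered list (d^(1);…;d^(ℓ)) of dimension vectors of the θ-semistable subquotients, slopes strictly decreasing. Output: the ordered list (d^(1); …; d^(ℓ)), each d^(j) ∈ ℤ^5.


Interval decomposition of M: I[1,5], I[3,4].
HN type (ℓ=3): μ^(1)=26; μ^(2)=-34/3; μ^(3)=-44

((0, 0, 0, 2, 1); (1, 1, 1, 0, 0); (0, 0, 1, 0, 0))


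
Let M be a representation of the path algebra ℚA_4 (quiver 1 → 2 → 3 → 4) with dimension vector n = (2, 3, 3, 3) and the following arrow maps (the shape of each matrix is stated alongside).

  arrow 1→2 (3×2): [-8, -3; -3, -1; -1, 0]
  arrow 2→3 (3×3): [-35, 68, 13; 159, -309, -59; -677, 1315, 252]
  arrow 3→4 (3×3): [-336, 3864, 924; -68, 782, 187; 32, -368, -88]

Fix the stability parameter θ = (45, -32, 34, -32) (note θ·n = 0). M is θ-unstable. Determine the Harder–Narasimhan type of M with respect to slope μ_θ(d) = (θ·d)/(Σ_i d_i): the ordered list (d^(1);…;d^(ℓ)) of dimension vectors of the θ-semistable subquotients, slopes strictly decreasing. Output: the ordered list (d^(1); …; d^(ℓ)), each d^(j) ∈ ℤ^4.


Interval decomposition of M: I[1,3], I[1,4], I[2,3], I[4,4]^2.
HN type (ℓ=4): μ^(1)=34; μ^(2)=13/2; μ^(3)=15/4; μ^(4)=-32

((0, 0, 2, 0); (1, 1, 0, 0); (1, 1, 1, 1); (0, 1, 0, 2))


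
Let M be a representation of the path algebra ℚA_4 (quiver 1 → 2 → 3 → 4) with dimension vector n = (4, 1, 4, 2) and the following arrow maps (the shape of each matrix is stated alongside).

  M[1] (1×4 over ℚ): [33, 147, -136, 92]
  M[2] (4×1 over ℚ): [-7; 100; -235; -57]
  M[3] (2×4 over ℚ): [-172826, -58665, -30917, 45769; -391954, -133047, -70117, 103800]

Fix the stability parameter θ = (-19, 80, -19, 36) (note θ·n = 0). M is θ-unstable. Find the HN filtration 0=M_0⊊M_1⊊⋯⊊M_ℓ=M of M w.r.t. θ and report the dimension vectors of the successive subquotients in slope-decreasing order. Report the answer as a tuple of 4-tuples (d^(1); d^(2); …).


Barcode: M ≅ I[1,1]^3, I[1,4], I[3,3]^2, I[3,4]. HN layers by μ_θ (3 steps, strictly decreasing):
  μ^(1)=36; μ^(2)=61/2; μ^(3)=-19

((0, 0, 0, 2); (0, 1, 1, 0); (4, 0, 3, 0))


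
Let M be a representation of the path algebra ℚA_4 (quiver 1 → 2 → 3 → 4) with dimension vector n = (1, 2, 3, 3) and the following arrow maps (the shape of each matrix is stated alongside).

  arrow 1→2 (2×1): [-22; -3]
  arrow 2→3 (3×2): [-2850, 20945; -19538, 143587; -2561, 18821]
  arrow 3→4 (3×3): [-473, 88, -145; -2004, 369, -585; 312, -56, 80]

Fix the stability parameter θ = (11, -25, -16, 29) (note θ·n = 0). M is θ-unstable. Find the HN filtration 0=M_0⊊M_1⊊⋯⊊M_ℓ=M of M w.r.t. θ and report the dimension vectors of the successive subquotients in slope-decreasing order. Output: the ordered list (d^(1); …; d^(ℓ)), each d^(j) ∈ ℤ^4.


Via rank(M_{q-1}∘⋯∘M_p): M ≅ I[1,3], I[2,4], I[3,4], I[4,4].
μ_θ-semistable layers: μ^(1)=29; μ^(2)=-10; μ^(3)=-16; μ^(4)=-25

((0, 0, 0, 3); (1, 1, 1, 0); (0, 0, 2, 0); (0, 1, 0, 0))


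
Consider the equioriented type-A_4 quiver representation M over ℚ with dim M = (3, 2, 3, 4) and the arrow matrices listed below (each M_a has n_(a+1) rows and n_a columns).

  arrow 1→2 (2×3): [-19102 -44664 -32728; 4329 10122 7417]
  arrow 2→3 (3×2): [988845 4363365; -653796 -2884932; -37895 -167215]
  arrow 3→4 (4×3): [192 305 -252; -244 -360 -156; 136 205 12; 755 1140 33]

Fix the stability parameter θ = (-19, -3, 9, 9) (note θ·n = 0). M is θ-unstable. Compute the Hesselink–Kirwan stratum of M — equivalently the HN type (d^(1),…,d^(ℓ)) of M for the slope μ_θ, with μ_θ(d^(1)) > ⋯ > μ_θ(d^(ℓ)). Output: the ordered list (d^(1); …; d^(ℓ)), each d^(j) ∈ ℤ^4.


Interval decomposition of M: I[1,1], I[1,2], I[1,3], I[3,4]^2, I[4,4]^2.
HN type (ℓ=3): μ^(1)=9; μ^(2)=-3; μ^(3)=-19

((0, 0, 3, 4); (0, 2, 0, 0); (3, 0, 0, 0))


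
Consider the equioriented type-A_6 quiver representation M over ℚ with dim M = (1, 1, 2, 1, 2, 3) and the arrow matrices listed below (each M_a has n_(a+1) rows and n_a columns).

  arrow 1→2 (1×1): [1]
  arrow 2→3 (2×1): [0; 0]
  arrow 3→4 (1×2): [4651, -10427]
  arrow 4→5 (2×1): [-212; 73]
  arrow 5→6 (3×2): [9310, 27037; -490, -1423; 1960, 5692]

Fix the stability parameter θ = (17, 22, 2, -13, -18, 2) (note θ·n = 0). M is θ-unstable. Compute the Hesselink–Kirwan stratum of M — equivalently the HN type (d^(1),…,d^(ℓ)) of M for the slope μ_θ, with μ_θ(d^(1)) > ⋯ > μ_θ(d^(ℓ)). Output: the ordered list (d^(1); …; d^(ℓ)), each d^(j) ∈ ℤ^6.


Barcode: M ≅ I[1,2], I[3,3], I[3,6], I[5,5], I[6,6]^2. HN layers by μ_θ (5 steps, strictly decreasing):
  μ^(1)=22; μ^(2)=17; μ^(3)=2; μ^(4)=-29/3; μ^(5)=-18

((0, 1, 0, 0, 0, 0); (1, 0, 0, 0, 0, 0); (0, 0, 1, 0, 0, 3); (0, 0, 1, 1, 1, 0); (0, 0, 0, 0, 1, 0))


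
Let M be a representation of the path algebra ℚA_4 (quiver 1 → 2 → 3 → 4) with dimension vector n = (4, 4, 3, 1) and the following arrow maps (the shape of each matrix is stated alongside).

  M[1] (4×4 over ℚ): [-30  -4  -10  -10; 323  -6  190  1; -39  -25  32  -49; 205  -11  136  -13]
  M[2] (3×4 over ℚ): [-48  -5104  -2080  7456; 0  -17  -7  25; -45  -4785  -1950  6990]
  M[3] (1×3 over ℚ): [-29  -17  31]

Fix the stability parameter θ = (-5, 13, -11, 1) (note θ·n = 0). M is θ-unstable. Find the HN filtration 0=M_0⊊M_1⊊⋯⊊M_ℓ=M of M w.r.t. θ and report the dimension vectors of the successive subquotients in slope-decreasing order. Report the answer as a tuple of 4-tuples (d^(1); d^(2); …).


Barcode: M ≅ I[1,1], I[1,2], I[1,3], I[1,4], I[2,2], I[3,3]. HN layers by μ_θ (4 steps, strictly decreasing):
  μ^(1)=13; μ^(2)=1; μ^(3)=-5; μ^(4)=-11

((0, 2, 0, 0); (0, 2, 2, 1); (4, 0, 0, 0); (0, 0, 1, 0))


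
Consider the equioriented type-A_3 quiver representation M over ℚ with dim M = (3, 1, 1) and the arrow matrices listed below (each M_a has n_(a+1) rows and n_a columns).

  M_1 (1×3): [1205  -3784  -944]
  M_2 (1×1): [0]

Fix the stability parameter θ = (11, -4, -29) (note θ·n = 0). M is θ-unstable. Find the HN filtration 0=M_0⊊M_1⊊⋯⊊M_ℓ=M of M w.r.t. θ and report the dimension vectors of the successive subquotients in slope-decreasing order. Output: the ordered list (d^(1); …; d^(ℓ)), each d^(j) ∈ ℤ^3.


Via rank(M_{q-1}∘⋯∘M_p): M ≅ I[1,1]^2, I[1,2], I[3,3].
μ_θ-semistable layers: μ^(1)=11; μ^(2)=7/2; μ^(3)=-29

((2, 0, 0); (1, 1, 0); (0, 0, 1))


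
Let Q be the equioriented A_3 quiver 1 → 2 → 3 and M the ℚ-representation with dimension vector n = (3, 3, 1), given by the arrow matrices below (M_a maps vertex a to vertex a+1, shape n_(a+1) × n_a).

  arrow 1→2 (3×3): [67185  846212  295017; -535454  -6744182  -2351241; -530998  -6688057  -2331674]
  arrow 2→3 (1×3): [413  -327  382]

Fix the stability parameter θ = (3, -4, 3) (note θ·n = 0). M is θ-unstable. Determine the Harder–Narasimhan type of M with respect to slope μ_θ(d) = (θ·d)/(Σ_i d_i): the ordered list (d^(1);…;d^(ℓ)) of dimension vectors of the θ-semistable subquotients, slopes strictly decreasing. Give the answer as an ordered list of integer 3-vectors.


Interval decomposition of M: I[1,2]^2, I[1,3].
HN type (ℓ=2): μ^(1)=3; μ^(2)=-1/2

((0, 0, 1); (3, 3, 0))


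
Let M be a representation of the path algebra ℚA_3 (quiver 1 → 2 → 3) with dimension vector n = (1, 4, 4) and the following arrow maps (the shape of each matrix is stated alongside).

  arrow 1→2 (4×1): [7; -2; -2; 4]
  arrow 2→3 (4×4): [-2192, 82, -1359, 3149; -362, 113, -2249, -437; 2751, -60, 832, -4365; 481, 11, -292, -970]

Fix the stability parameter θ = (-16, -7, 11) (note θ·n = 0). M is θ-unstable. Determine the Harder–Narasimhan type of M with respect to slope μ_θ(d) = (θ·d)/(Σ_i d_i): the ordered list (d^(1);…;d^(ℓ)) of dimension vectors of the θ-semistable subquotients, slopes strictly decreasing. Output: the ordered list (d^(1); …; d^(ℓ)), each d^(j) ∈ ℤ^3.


Interval decomposition of M: I[1,3], I[2,3]^3.
HN type (ℓ=3): μ^(1)=11; μ^(2)=-7; μ^(3)=-16

((0, 0, 4); (0, 4, 0); (1, 0, 0))


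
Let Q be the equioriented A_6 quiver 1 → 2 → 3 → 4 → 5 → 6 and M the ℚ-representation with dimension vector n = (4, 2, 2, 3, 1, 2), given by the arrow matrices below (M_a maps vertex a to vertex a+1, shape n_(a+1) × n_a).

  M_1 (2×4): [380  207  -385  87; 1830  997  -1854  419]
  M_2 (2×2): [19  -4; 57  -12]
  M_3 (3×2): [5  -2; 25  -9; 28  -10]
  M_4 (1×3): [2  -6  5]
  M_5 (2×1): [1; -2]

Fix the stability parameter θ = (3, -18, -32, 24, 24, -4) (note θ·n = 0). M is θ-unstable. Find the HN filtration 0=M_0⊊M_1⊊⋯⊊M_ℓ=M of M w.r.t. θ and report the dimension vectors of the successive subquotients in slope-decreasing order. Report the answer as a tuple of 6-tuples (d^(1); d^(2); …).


Via rank(M_{q-1}∘⋯∘M_p): M ≅ I[1,1]^2, I[1,2], I[1,4], I[3,4], I[4,6], I[6,6].
μ_θ-semistable layers: μ^(1)=24; μ^(2)=44/3; μ^(3)=3; μ^(4)=-4; μ^(5)=-15/2; μ^(6)=-47/3; μ^(7)=-32

((0, 0, 0, 2, 0, 0); (0, 0, 0, 1, 1, 1); (2, 0, 0, 0, 0, 0); (0, 0, 0, 0, 0, 1); (1, 1, 0, 0, 0, 0); (1, 1, 1, 0, 0, 0); (0, 0, 1, 0, 0, 0))


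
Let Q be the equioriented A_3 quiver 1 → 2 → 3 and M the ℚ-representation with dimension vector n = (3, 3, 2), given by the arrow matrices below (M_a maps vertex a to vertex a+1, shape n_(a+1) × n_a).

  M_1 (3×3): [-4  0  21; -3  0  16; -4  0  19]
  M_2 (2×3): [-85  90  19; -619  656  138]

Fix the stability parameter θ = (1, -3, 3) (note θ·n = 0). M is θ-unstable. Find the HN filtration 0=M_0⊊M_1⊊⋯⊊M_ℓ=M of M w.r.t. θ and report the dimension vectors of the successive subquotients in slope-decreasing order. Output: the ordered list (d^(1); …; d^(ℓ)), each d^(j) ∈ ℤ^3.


Barcode: M ≅ I[1,1], I[1,3]^2, I[2,2]. HN layers by μ_θ (4 steps, strictly decreasing):
  μ^(1)=3; μ^(2)=1; μ^(3)=-1; μ^(4)=-3

((0, 0, 2); (1, 0, 0); (2, 2, 0); (0, 1, 0))


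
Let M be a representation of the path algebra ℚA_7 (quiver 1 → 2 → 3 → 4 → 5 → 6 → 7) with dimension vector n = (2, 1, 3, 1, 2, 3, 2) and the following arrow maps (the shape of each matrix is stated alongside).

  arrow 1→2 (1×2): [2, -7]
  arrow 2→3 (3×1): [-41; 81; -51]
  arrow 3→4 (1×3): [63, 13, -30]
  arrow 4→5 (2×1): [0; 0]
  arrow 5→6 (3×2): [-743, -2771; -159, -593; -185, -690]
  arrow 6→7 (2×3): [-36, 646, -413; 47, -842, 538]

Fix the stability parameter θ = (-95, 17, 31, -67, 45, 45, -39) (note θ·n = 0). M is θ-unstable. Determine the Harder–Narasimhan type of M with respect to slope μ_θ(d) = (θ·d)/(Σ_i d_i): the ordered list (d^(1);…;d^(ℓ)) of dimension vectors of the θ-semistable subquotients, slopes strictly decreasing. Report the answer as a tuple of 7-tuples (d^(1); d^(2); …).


Barcode: M ≅ I[1,1], I[1,3], I[3,3], I[3,4], I[5,7]^2, I[6,6]. HN layers by μ_θ (5 steps, strictly decreasing):
  μ^(1)=45; μ^(2)=31; μ^(3)=17; μ^(4)=-18; μ^(5)=-95

((0, 0, 0, 0, 0, 1, 0); (0, 0, 2, 0, 0, 0, 0); (0, 1, 0, 0, 2, 2, 2); (0, 0, 1, 1, 0, 0, 0); (2, 0, 0, 0, 0, 0, 0))


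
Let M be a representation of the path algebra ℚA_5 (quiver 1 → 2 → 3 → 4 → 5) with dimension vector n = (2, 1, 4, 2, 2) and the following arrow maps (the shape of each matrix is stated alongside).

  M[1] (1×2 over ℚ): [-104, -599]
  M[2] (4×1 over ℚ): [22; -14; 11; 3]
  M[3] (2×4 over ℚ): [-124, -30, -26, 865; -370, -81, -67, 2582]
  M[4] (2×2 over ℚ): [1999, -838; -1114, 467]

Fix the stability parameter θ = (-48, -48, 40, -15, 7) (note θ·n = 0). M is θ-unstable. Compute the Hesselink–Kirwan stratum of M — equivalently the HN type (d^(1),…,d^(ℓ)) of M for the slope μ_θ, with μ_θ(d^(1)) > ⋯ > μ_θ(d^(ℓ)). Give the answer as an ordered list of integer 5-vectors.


Interval decomposition of M: I[1,1], I[1,5], I[3,3]^2, I[3,5].
HN type (ℓ=3): μ^(1)=40; μ^(2)=32/3; μ^(3)=-48

((0, 0, 2, 0, 0); (0, 0, 2, 2, 2); (2, 1, 0, 0, 0))


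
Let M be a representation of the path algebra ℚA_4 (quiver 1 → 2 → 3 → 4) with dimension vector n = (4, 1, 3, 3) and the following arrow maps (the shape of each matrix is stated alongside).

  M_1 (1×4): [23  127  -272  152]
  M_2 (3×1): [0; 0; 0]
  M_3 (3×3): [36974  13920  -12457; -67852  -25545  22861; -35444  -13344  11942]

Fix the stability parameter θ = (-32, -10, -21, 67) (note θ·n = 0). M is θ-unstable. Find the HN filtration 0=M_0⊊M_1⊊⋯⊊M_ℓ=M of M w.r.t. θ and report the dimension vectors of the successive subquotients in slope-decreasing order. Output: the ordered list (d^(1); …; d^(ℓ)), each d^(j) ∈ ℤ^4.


Via rank(M_{q-1}∘⋯∘M_p): M ≅ I[1,1]^3, I[1,2], I[3,3], I[3,4]^2, I[4,4].
μ_θ-semistable layers: μ^(1)=67; μ^(2)=-10; μ^(3)=-21; μ^(4)=-32

((0, 0, 0, 3); (0, 1, 0, 0); (0, 0, 3, 0); (4, 0, 0, 0))


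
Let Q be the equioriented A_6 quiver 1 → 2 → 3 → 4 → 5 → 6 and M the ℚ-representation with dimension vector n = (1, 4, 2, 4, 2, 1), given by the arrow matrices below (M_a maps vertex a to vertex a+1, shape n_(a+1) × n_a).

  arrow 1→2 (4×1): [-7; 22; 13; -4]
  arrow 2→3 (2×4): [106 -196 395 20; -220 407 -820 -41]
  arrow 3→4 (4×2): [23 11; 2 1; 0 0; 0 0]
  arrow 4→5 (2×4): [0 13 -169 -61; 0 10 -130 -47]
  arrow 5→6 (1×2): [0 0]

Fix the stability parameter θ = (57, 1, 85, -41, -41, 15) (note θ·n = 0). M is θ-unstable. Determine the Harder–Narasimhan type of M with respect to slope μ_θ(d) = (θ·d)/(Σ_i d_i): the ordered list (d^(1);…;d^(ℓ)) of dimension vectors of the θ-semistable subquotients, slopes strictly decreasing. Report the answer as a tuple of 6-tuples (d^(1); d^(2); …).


Via rank(M_{q-1}∘⋯∘M_p): M ≅ I[1,4], I[2,2]^2, I[2,5], I[4,4], I[4,5], I[6,6].
μ_θ-semistable layers: μ^(1)=51/2; μ^(2)=15; μ^(3)=1; μ^(4)=-41

((1, 1, 1, 1, 0, 0); (0, 0, 0, 0, 0, 1); (0, 3, 1, 1, 1, 0); (0, 0, 0, 2, 1, 0))


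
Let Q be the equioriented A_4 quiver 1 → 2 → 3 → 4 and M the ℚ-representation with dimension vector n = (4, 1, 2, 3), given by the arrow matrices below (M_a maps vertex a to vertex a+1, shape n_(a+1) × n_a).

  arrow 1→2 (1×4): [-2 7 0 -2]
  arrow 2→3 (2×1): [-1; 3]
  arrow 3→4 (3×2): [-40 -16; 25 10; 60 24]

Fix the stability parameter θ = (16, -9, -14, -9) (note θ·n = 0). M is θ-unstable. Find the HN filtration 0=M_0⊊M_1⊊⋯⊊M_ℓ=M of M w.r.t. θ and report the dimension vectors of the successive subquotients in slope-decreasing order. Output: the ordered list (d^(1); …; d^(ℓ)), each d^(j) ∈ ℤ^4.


Interval decomposition of M: I[1,1]^3, I[1,4], I[3,3], I[4,4]^2.
HN type (ℓ=4): μ^(1)=16; μ^(2)=-4; μ^(3)=-9; μ^(4)=-14

((3, 0, 0, 0); (1, 1, 1, 1); (0, 0, 0, 2); (0, 0, 1, 0))


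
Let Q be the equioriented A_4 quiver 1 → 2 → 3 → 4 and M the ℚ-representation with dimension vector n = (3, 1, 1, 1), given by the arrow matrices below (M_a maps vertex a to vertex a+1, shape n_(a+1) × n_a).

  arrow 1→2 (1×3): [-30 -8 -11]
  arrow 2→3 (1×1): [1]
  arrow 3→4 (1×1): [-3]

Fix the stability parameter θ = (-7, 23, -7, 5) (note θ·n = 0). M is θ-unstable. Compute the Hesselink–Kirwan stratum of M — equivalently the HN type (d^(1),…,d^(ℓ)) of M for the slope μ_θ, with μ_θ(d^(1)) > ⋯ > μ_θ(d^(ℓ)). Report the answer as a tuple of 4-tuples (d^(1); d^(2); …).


Via rank(M_{q-1}∘⋯∘M_p): M ≅ I[1,1]^2, I[1,4].
μ_θ-semistable layers: μ^(1)=7; μ^(2)=-7

((0, 1, 1, 1); (3, 0, 0, 0))


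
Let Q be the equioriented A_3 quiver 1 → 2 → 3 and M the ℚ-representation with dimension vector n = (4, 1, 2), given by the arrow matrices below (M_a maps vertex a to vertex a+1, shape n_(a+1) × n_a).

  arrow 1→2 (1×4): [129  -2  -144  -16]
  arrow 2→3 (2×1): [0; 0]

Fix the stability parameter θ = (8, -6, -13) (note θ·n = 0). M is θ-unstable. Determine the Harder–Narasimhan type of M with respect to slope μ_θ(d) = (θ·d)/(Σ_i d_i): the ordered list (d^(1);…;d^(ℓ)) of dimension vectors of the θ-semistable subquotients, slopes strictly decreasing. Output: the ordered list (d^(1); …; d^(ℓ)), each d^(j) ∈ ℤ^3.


Via rank(M_{q-1}∘⋯∘M_p): M ≅ I[1,1]^3, I[1,2], I[3,3]^2.
μ_θ-semistable layers: μ^(1)=8; μ^(2)=1; μ^(3)=-13

((3, 0, 0); (1, 1, 0); (0, 0, 2))
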